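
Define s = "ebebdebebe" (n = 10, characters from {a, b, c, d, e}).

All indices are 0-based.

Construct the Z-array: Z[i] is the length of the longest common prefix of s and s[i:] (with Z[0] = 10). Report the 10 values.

[10, 0, 2, 0, 0, 4, 0, 3, 0, 1]

Z[0]=10
i=1: outside box; Z[1]=0
i=2: outside box; Z[2]=2 grow→box=[2,4)
i=3: min(r-i=1, Z[1]=0)=0; Z[3]=0
i=4: outside box; Z[4]=0
i=5: outside box; Z[5]=4 grow→box=[5,9)
i=6: min(r-i=3, Z[1]=0)=0; Z[6]=0
i=7: min(r-i=2, Z[2]=2)=2; Z[7]=3 grow→box=[7,10)
i=8: min(r-i=2, Z[1]=0)=0; Z[8]=0
i=9: min(r-i=1, Z[2]=2)=1; Z[9]=1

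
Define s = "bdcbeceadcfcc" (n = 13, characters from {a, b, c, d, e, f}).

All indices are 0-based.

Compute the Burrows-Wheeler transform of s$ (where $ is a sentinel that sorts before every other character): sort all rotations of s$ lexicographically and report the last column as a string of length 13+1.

rank  rotation        last
    0  $bdcbeceadcfcc  c
    1  adcfcc$bdcbece  e
    2  bdcbeceadcfcc$  $
    3  beceadcfcc$bdc  c
    4  c$bdcbeceadcfc  c
    5  cbeceadcfcc$bd  d
    6  cc$bdcbeceadcf  f
    7  ceadcfcc$bdcbe  e
    8  cfcc$bdcbecead  d
    9  dcbeceadcfcc$b  b
   10  dcfcc$bdcbecea  a
   11  eadcfcc$bdcbec  c
   12  eceadcfcc$bdcb  b
   13  fcc$bdcbeceadc  c

ce$ccdfedbacbc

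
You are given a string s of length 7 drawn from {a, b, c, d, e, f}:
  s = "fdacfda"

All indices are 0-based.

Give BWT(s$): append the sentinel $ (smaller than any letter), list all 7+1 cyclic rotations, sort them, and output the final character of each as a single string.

rank  rotation  last
    0  $fdacfda  a
    1  a$fdacfd  d
    2  acfda$fd  d
    3  cfda$fda  a
    4  da$fdacf  f
    5  dacfda$f  f
    6  fda$fdac  c
    7  fdacfda$  $

addaffc$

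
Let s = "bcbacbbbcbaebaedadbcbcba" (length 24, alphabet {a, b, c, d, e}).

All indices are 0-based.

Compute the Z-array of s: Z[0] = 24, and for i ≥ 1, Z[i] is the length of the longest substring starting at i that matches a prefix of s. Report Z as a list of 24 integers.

[24, 0, 1, 0, 0, 1, 1, 4, 0, 1, 0, 0, 1, 0, 0, 0, 0, 0, 3, 0, 4, 0, 1, 0]

Z[0]=24
i=1: fresh scan; Z[1]=0
i=2: fresh scan; Z[2]=1 scan→box=[2,3)
i=3: fresh scan; Z[3]=0
i=4: fresh scan; Z[4]=0
i=5: fresh scan; Z[5]=1 scan→box=[5,6)
i=6: fresh scan; Z[6]=1 scan→box=[6,7)
i=7: fresh scan; Z[7]=4 scan→box=[7,11)
i=8: min(r-i=3, Z[1]=0)=0; Z[8]=0
i=9: min(r-i=2, Z[2]=1)=1; Z[9]=1
i=10: min(r-i=1, Z[3]=0)=0; Z[10]=0
i=11: fresh scan; Z[11]=0
i=12: fresh scan; Z[12]=1 scan→box=[12,13)
i=13: fresh scan; Z[13]=0
i=14: fresh scan; Z[14]=0
i=15: fresh scan; Z[15]=0
i=16: fresh scan; Z[16]=0
i=17: fresh scan; Z[17]=0
i=18: fresh scan; Z[18]=3 scan→box=[18,21)
i=19: min(r-i=2, Z[1]=0)=0; Z[19]=0
i=20: min(r-i=1, Z[2]=1)=1; Z[20]=4 scan→box=[20,24)
i=21: min(r-i=3, Z[1]=0)=0; Z[21]=0
i=22: min(r-i=2, Z[2]=1)=1; Z[22]=1
i=23: min(r-i=1, Z[3]=0)=0; Z[23]=0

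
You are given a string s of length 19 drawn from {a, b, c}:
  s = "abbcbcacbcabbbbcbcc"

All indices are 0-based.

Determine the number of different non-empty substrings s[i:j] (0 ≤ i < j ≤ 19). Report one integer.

152

sorted suffixes:
  #0 SA[0]=10  'abbbbcbcc'
  #1 SA[1]=0  'abbcbcacbcabbbbcbcc'
  #2 SA[2]=6  'acbcabbbbcbcc'
  #3 SA[3]=11  'bbbbcbcc'
  #4 SA[4]=12  'bbbcbcc'
  #5 SA[5]=1  'bbcbcacbcabbbbcbcc'
  #6 SA[6]=13  'bbcbcc'
  #7 SA[7]=8  'bcabbbbcbcc'
  #8 SA[8]=4  'bcacbcabbbbcbcc'
  #9 SA[9]=2  'bcbcacbcabbbbcbcc'
  #10 SA[10]=14  'bcbcc'
  #11 SA[11]=16  'bcc'
  #12 SA[12]=18  'c'
  #13 SA[13]=9  'cabbbbcbcc'
  #14 SA[14]=5  'cacbcabbbbcbcc'
  #15 SA[15]=7  'cbcabbbbcbcc'
  #16 SA[16]=3  'cbcacbcabbbbcbcc'
  #17 SA[17]=15  'cbcc'
  #18 SA[18]=17  'cc'

SA = [10, 0, 6, 11, 12, 1, 13, 8, 4, 2, 14, 16, 18, 9, 5, 7, 3, 15, 17]
rank  pair      lcp
   1  s[10:],s[0:]  3  'abb'
   2  s[0:],s[6:]  1  'a'
   3  s[6:],s[11:]  0  ''
   4  s[11:],s[12:]  3  'bbb'
   5  s[12:],s[1:]  2  'bb'
   6  s[1:],s[13:]  5  'bbcbc'
   7  s[13:],s[8:]  1  'b'
   8  s[8:],s[4:]  3  'bca'
   9  s[4:],s[2:]  2  'bc'
  10  s[2:],s[14:]  4  'bcbc'
  11  s[14:],s[16:]  2  'bc'
  12  s[16:],s[18:]  0  ''
  13  s[18:],s[9:]  1  'c'
  14  s[9:],s[5:]  2  'ca'
  15  s[5:],s[7:]  1  'c'
  16  s[7:],s[3:]  4  'cbca'
  17  s[3:],s[15:]  3  'cbc'
  18  s[15:],s[17:]  1  'c'

n(n+1)/2 = 19·20/2 = 190
Σ LCP = 0 + 3 + 1 + 0 + 3 + 2 + 5 + 1 + 3 + 2 + 4 + 2 + 0 + 1 + 2 + 1 + 4 + 3 + 1 = 38
distinct = 190 − 38 = 152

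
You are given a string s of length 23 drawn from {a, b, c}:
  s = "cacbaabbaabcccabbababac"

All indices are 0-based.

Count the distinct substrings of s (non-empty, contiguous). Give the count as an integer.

234

rank→(start, suffix):
  0 → (4, 'aabbaabcccabbababac')
  1 → (8, 'aabcccabbababac')
  2 → (17, 'ababac')
  3 → (19, 'abac')
  4 → (5, 'abbaabcccabbababac')
  5 → (14, 'abbababac')
  6 → (9, 'abcccabbababac')
  7 → (21, 'ac')
  8 → (1, 'acbaabbaabcccabbababac')
  9 → (3, 'baabbaabcccabbababac')
  10 → (7, 'baabcccabbababac')
  11 → (16, 'bababac')
  12 → (18, 'babac')
  13 → (20, 'bac')
  14 → (6, 'bbaabcccabbababac')
  15 → (15, 'bbababac')
  16 → (10, 'bcccabbababac')
  17 → (22, 'c')
  18 → (13, 'cabbababac')
  19 → (0, 'cacbaabbaabcccabbababac')
  20 → (2, 'cbaabbaabcccabbababac')
  21 → (12, 'ccabbababac')
  22 → (11, 'cccabbababac')

SA = [4, 8, 17, 19, 5, 14, 9, 21, 1, 3, 7, 16, 18, 20, 6, 15, 10, 22, 13, 0, 2, 12, 11]
rank  pair      lcp
   1  s[4:],s[8:]  3  'aab'
   2  s[8:],s[17:]  1  'a'
   3  s[17:],s[19:]  3  'aba'
   4  s[19:],s[5:]  2  'ab'
   5  s[5:],s[14:]  4  'abba'
   6  s[14:],s[9:]  2  'ab'
   7  s[9:],s[21:]  1  'a'
   8  s[21:],s[1:]  2  'ac'
   9  s[1:],s[3:]  0  ''
  10  s[3:],s[7:]  4  'baab'
  11  s[7:],s[16:]  2  'ba'
  12  s[16:],s[18:]  4  'baba'
  13  s[18:],s[20:]  2  'ba'
  14  s[20:],s[6:]  1  'b'
  15  s[6:],s[15:]  3  'bba'
  16  s[15:],s[10:]  1  'b'
  17  s[10:],s[22:]  0  ''
  18  s[22:],s[13:]  1  'c'
  19  s[13:],s[0:]  2  'ca'
  20  s[0:],s[2:]  1  'c'
  21  s[2:],s[12:]  1  'c'
  22  s[12:],s[11:]  2  'cc'

n(n+1)/2 = 23·24/2 = 276
Σ LCP = 0 + 3 + 1 + 3 + 2 + 4 + 2 + 1 + 2 + 0 + 4 + 2 + 4 + 2 + 1 + 3 + 1 + 0 + 1 + 2 + 1 + 1 + 2 = 42
distinct = 276 − 42 = 234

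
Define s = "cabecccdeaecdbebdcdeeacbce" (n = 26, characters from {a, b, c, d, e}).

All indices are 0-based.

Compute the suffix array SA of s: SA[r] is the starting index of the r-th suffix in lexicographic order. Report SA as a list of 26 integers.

rank→(start, suffix):
  0 → (1, 'abecccdeaecdbebdcdeeacbce')
  1 → (21, 'acbce')
  2 → (9, 'aecdbebdcdeeacbce')
  3 → (23, 'bce')
  4 → (15, 'bdcdeeacbce')
  5 → (13, 'bebdcdeeacbce')
  6 → (2, 'becccdeaecdbebdcdeeacbce')
  7 → (0, 'cabecccdeaecdbebdcdeeacbce')
  8 → (22, 'cbce')
  9 → (4, 'cccdeaecdbebdcdeeacbce')
  10 → (5, 'ccdeaecdbebdcdeeacbce')
  11 → (11, 'cdbebdcdeeacbce')
  12 → (6, 'cdeaecdbebdcdeeacbce')
  13 → (17, 'cdeeacbce')
  14 → (24, 'ce')
  15 → (12, 'dbebdcdeeacbce')
  16 → (16, 'dcdeeacbce')
  17 → (7, 'deaecdbebdcdeeacbce')
  18 → (18, 'deeacbce')
  19 → (25, 'e')
  20 → (20, 'eacbce')
  21 → (8, 'eaecdbebdcdeeacbce')
  22 → (14, 'ebdcdeeacbce')
  23 → (3, 'ecccdeaecdbebdcdeeacbce')
  24 → (10, 'ecdbebdcdeeacbce')
  25 → (19, 'eeacbce')

[1, 21, 9, 23, 15, 13, 2, 0, 22, 4, 5, 11, 6, 17, 24, 12, 16, 7, 18, 25, 20, 8, 14, 3, 10, 19]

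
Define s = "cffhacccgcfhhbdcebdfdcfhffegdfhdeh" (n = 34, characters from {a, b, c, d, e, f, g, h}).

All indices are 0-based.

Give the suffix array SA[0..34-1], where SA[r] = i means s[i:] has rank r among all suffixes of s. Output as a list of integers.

[4, 13, 17, 5, 6, 15, 0, 21, 9, 7, 14, 20, 31, 18, 28, 16, 26, 32, 19, 25, 24, 1, 2, 29, 22, 10, 8, 27, 33, 3, 12, 30, 23, 11]

sorted suffixes:
  #0 SA[0]=4  'acccgcfhhbdcebdfdcfhffegdfhdeh'
  #1 SA[1]=13  'bdcebdfdcfhffegdfhdeh'
  #2 SA[2]=17  'bdfdcfhffegdfhdeh'
  #3 SA[3]=5  'cccgcfhhbdcebdfdcfhffegdfhdeh'
  #4 SA[4]=6  'ccgcfhhbdcebdfdcfhffegdfhdeh'
  #5 SA[5]=15  'cebdfdcfhffegdfhdeh'
  #6 SA[6]=0  'cffhacccgcfhhbdcebdfdcfhffegdfhdeh'
  #7 SA[7]=21  'cfhffegdfhdeh'
  #8 SA[8]=9  'cfhhbdcebdfdcfhffegdfhdeh'
  #9 SA[9]=7  'cgcfhhbdcebdfdcfhffegdfhdeh'
  #10 SA[10]=14  'dcebdfdcfhffegdfhdeh'
  #11 SA[11]=20  'dcfhffegdfhdeh'
  #12 SA[12]=31  'deh'
  #13 SA[13]=18  'dfdcfhffegdfhdeh'
  #14 SA[14]=28  'dfhdeh'
  #15 SA[15]=16  'ebdfdcfhffegdfhdeh'
  #16 SA[16]=26  'egdfhdeh'
  #17 SA[17]=32  'eh'
  #18 SA[18]=19  'fdcfhffegdfhdeh'
  #19 SA[19]=25  'fegdfhdeh'
  #20 SA[20]=24  'ffegdfhdeh'
  #21 SA[21]=1  'ffhacccgcfhhbdcebdfdcfhffegdfhdeh'
  #22 SA[22]=2  'fhacccgcfhhbdcebdfdcfhffegdfhdeh'
  #23 SA[23]=29  'fhdeh'
  #24 SA[24]=22  'fhffegdfhdeh'
  #25 SA[25]=10  'fhhbdcebdfdcfhffegdfhdeh'
  #26 SA[26]=8  'gcfhhbdcebdfdcfhffegdfhdeh'
  #27 SA[27]=27  'gdfhdeh'
  #28 SA[28]=33  'h'
  #29 SA[29]=3  'hacccgcfhhbdcebdfdcfhffegdfhdeh'
  #30 SA[30]=12  'hbdcebdfdcfhffegdfhdeh'
  #31 SA[31]=30  'hdeh'
  #32 SA[32]=23  'hffegdfhdeh'
  #33 SA[33]=11  'hhbdcebdfdcfhffegdfhdeh'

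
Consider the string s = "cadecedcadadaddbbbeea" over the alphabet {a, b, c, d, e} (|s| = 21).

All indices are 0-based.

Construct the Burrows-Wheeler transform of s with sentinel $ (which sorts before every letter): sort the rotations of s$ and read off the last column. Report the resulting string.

rank  rotation                last
    0  $cadecedcadadaddbbbeea  a
    1  a$cadecedcadadaddbbbee  e
    2  adadaddbbbeea$cadecedc  c
    3  adaddbbbeea$cadecedcad  d
    4  addbbbeea$cadecedcadad  d
    5  adecedcadadaddbbbeea$c  c
    6  bbbeea$cadecedcadadadd  d
    7  bbeea$cadecedcadadaddb  b
    8  beea$cadecedcadadaddbb  b
    9  cadadaddbbbeea$cadeced  d
   10  cadecedcadadaddbbbeea$  $
   11  cedcadadaddbbbeea$cade  e
   12  dadaddbbbeea$cadecedca  a
   13  daddbbbeea$cadecedcada  a
   14  dbbbeea$cadecedcadadad  d
   15  dcadadaddbbbeea$cadece  e
   16  ddbbbeea$cadecedcadada  a
   17  decedcadadaddbbbeea$ca  a
   18  ea$cadecedcadadaddbbbe  e
   19  ecedcadadaddbbbeea$cad  d
   20  edcadadaddbbbeea$cadec  c
   21  eea$cadecedcadadaddbbb  b

aecddcdbbd$eaadeaaedcb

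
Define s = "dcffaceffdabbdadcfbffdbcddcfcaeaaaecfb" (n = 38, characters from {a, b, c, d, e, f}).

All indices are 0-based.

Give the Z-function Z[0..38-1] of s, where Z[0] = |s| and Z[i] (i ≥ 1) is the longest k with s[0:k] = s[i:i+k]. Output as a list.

Z[0]=38
i=1: outside box; Z[1]=0
i=2: outside box; Z[2]=0
i=3: outside box; Z[3]=0
i=4: outside box; Z[4]=0
i=5: outside box; Z[5]=0
i=6: outside box; Z[6]=0
i=7: outside box; Z[7]=0
i=8: outside box; Z[8]=0
i=9: outside box; Z[9]=1 grow→box=[9,10)
i=10: outside box; Z[10]=0
i=11: outside box; Z[11]=0
i=12: outside box; Z[12]=0
i=13: outside box; Z[13]=1 grow→box=[13,14)
i=14: outside box; Z[14]=0
i=15: outside box; Z[15]=3 grow→box=[15,18)
i=16: min(r-i=2, Z[1]=0)=0; Z[16]=0
i=17: min(r-i=1, Z[2]=0)=0; Z[17]=0
i=18: outside box; Z[18]=0
i=19: outside box; Z[19]=0
i=20: outside box; Z[20]=0
i=21: outside box; Z[21]=1 grow→box=[21,22)
i=22: outside box; Z[22]=0
i=23: outside box; Z[23]=0
i=24: outside box; Z[24]=1 grow→box=[24,25)
i=25: outside box; Z[25]=3 grow→box=[25,28)
i=26: min(r-i=2, Z[1]=0)=0; Z[26]=0
i=27: min(r-i=1, Z[2]=0)=0; Z[27]=0
i=28: outside box; Z[28]=0
i=29: outside box; Z[29]=0
i=30: outside box; Z[30]=0
i=31: outside box; Z[31]=0
i=32: outside box; Z[32]=0
i=33: outside box; Z[33]=0
i=34: outside box; Z[34]=0
i=35: outside box; Z[35]=0
i=36: outside box; Z[36]=0
i=37: outside box; Z[37]=0

[38, 0, 0, 0, 0, 0, 0, 0, 0, 1, 0, 0, 0, 1, 0, 3, 0, 0, 0, 0, 0, 1, 0, 0, 1, 3, 0, 0, 0, 0, 0, 0, 0, 0, 0, 0, 0, 0]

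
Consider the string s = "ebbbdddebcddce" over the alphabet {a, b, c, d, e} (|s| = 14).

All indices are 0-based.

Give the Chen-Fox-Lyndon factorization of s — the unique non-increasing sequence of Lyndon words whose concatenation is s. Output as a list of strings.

emit factor 1: 'e' (i=0, period=1)
emit factor 2: 'bbbdddebcddce' (i=1, period=13)

["e", "bbbdddebcddce"]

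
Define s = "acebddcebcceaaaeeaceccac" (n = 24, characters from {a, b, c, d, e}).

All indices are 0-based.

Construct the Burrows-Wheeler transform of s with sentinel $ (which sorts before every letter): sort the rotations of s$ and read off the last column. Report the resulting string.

rank  rotation                   last
    0  $acebddcebcceaaaeeaceccac  c
    1  aaaeeaceccac$acebddcebcce  e
    2  aaeeaceccac$acebddcebccea  a
    3  ac$acebddcebcceaaaeeacecc  c
    4  acebddcebcceaaaeeaceccac$  $
    5  aceccac$acebddcebcceaaaee  e
    6  aeeaceccac$acebddcebcceaa  a
    7  bcceaaaeeaceccac$acebddce  e
    8  bddcebcceaaaeeaceccac$ace  e
    9  c$acebddcebcceaaaeeacecca  a
   10  cac$acebddcebcceaaaeeacec  c
   11  ccac$acebddcebcceaaaeeace  e
   12  cceaaaeeaceccac$acebddceb  b
   13  ceaaaeeaceccac$acebddcebc  c
   14  cebcceaaaeeaceccac$acebdd  d
   15  cebddcebcceaaaeeaceccac$a  a
   16  ceccac$acebddcebcceaaaeea  a
   17  dcebcceaaaeeaceccac$acebd  d
   18  ddcebcceaaaeeaceccac$aceb  b
   19  eaaaeeaceccac$acebddcebcc  c
   20  eaceccac$acebddcebcceaaae  e
   21  ebcceaaaeeaceccac$acebddc  c
   22  ebddcebcceaaaeeaceccac$ac  c
   23  eccac$acebddcebcceaaaeeac  c
   24  eeaceccac$acebddcebcceaaa  a

ceac$eaeeacebcdaadbceccca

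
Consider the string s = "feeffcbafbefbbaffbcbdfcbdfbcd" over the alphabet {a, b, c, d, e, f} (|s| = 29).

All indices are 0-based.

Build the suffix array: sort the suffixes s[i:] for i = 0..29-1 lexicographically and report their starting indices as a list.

[7, 14, 6, 13, 12, 17, 26, 23, 19, 9, 5, 22, 18, 27, 28, 24, 20, 1, 10, 2, 11, 16, 25, 8, 4, 21, 0, 15, 3]

sorted suffixes:
  #0 SA[0]=7  'afbefbbaffbcbdfcbdfbcd'
  #1 SA[1]=14  'affbcbdfcbdfbcd'
  #2 SA[2]=6  'bafbefbbaffbcbdfcbdfbcd'
  #3 SA[3]=13  'baffbcbdfcbdfbcd'
  #4 SA[4]=12  'bbaffbcbdfcbdfbcd'
  #5 SA[5]=17  'bcbdfcbdfbcd'
  #6 SA[6]=26  'bcd'
  #7 SA[7]=23  'bdfbcd'
  #8 SA[8]=19  'bdfcbdfbcd'
  #9 SA[9]=9  'befbbaffbcbdfcbdfbcd'
  #10 SA[10]=5  'cbafbefbbaffbcbdfcbdfbcd'
  #11 SA[11]=22  'cbdfbcd'
  #12 SA[12]=18  'cbdfcbdfbcd'
  #13 SA[13]=27  'cd'
  #14 SA[14]=28  'd'
  #15 SA[15]=24  'dfbcd'
  #16 SA[16]=20  'dfcbdfbcd'
  #17 SA[17]=1  'eeffcbafbefbbaffbcbdfcbdfbcd'
  #18 SA[18]=10  'efbbaffbcbdfcbdfbcd'
  #19 SA[19]=2  'effcbafbefbbaffbcbdfcbdfbcd'
  #20 SA[20]=11  'fbbaffbcbdfcbdfbcd'
  #21 SA[21]=16  'fbcbdfcbdfbcd'
  #22 SA[22]=25  'fbcd'
  #23 SA[23]=8  'fbefbbaffbcbdfcbdfbcd'
  #24 SA[24]=4  'fcbafbefbbaffbcbdfcbdfbcd'
  #25 SA[25]=21  'fcbdfbcd'
  #26 SA[26]=0  'feeffcbafbefbbaffbcbdfcbdfbcd'
  #27 SA[27]=15  'ffbcbdfcbdfbcd'
  #28 SA[28]=3  'ffcbafbefbbaffbcbdfcbdfbcd'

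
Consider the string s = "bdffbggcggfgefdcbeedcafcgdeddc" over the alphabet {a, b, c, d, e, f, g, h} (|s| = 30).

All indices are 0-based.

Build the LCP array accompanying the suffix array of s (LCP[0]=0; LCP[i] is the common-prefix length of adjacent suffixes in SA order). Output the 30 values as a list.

rank | idx | suffix
   0 |  21 | afcgdeddc
   1 |   0 | bdffbggcggfgefdcbeedcafcgdeddc
   2 |  16 | beedcafcgdeddc
   3 |   4 | bggcggfgefdcbeedcafcgdeddc
   4 |  29 | c
   5 |  20 | cafcgdeddc
   6 |  15 | cbeedcafcgdeddc
   7 |  23 | cgdeddc
   8 |   7 | cggfgefdcbeedcafcgdeddc
   9 |  28 | dc
  10 |  19 | dcafcgdeddc
  11 |  14 | dcbeedcafcgdeddc
  12 |  27 | ddc
  13 |  25 | deddc
  14 |   1 | dffbggcggfgefdcbeedcafcgdeddc
  15 |  18 | edcafcgdeddc
  16 |  26 | eddc
  17 |  17 | eedcafcgdeddc
  18 |  12 | efdcbeedcafcgdeddc
  19 |   3 | fbggcggfgefdcbeedcafcgdeddc
  20 |  22 | fcgdeddc
  21 |  13 | fdcbeedcafcgdeddc
  22 |   2 | ffbggcggfgefdcbeedcafcgdeddc
  23 |  10 | fgefdcbeedcafcgdeddc
  24 |   6 | gcggfgefdcbeedcafcgdeddc
  25 |  24 | gdeddc
  26 |  11 | gefdcbeedcafcgdeddc
  27 |   9 | gfgefdcbeedcafcgdeddc
  28 |   5 | ggcggfgefdcbeedcafcgdeddc
  29 |   8 | ggfgefdcbeedcafcgdeddc

SA = [21, 0, 16, 4, 29, 20, 15, 23, 7, 28, 19, 14, 27, 25, 1, 18, 26, 17, 12, 3, 22, 13, 2, 10, 6, 24, 11, 9, 5, 8]
i: (SA[i-1],SA[i]) lcp shared
  1: (21,0) 0 ''
  2: (0,16) 1 'b'
  3: (16,4) 1 'b'
  4: (4,29) 0 ''
  5: (29,20) 1 'c'
  6: (20,15) 1 'c'
  7: (15,23) 1 'c'
  8: (23,7) 2 'cg'
  9: (7,28) 0 ''
  10: (28,19) 2 'dc'
  11: (19,14) 2 'dc'
  12: (14,27) 1 'd'
  13: (27,25) 1 'd'
  14: (25,1) 1 'd'
  15: (1,18) 0 ''
  16: (18,26) 2 'ed'
  17: (26,17) 1 'e'
  18: (17,12) 1 'e'
  19: (12,3) 0 ''
  20: (3,22) 1 'f'
  21: (22,13) 1 'f'
  22: (13,2) 1 'f'
  23: (2,10) 1 'f'
  24: (10,6) 0 ''
  25: (6,24) 1 'g'
  26: (24,11) 1 'g'
  27: (11,9) 1 'g'
  28: (9,5) 1 'g'
  29: (5,8) 2 'gg'

[0, 0, 1, 1, 0, 1, 1, 1, 2, 0, 2, 2, 1, 1, 1, 0, 2, 1, 1, 0, 1, 1, 1, 1, 0, 1, 1, 1, 1, 2]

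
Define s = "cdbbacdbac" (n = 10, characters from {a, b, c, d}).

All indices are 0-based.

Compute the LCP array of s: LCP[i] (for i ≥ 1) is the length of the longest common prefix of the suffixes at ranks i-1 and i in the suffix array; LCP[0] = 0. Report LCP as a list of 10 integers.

rank | idx | suffix
   0 |   8 | ac
   1 |   4 | acdbac
   2 |   7 | bac
   3 |   3 | bacdbac
   4 |   2 | bbacdbac
   5 |   9 | c
   6 |   5 | cdbac
   7 |   0 | cdbbacdbac
   8 |   6 | dbac
   9 |   1 | dbbacdbac

SA = [8, 4, 7, 3, 2, 9, 5, 0, 6, 1]
[i] adj suffixes → lcp
  [1] 8/4 → 2 ('ac')
  [2] 4/7 → 0 ('')
  [3] 7/3 → 3 ('bac')
  [4] 3/2 → 1 ('b')
  [5] 2/9 → 0 ('')
  [6] 9/5 → 1 ('c')
  [7] 5/0 → 3 ('cdb')
  [8] 0/6 → 0 ('')
  [9] 6/1 → 2 ('db')

[0, 2, 0, 3, 1, 0, 1, 3, 0, 2]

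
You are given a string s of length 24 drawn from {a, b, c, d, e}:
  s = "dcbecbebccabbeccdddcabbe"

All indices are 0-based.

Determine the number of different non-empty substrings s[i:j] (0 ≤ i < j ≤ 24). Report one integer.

rank | idx | suffix
   0 |  20 | abbe
   1 |  10 | abbeccdddcabbe
   2 |  21 | bbe
   3 |  11 | bbeccdddcabbe
   4 |   7 | bccabbeccdddcabbe
   5 |  22 | be
   6 |   5 | bebccabbeccdddcabbe
   7 |   2 | becbebccabbeccdddcabbe
   8 |  12 | beccdddcabbe
   9 |  19 | cabbe
  10 |   9 | cabbeccdddcabbe
  11 |   4 | cbebccabbeccdddcabbe
  12 |   1 | cbecbebccabbeccdddcabbe
  13 |   8 | ccabbeccdddcabbe
  14 |  14 | ccdddcabbe
  15 |  15 | cdddcabbe
  16 |  18 | dcabbe
  17 |   0 | dcbecbebccabbeccdddcabbe
  18 |  17 | ddcabbe
  19 |  16 | dddcabbe
  20 |  23 | e
  21 |   6 | ebccabbeccdddcabbe
  22 |   3 | ecbebccabbeccdddcabbe
  23 |  13 | eccdddcabbe

SA = [20, 10, 21, 11, 7, 22, 5, 2, 12, 19, 9, 4, 1, 8, 14, 15, 18, 0, 17, 16, 23, 6, 3, 13]
[i] adj suffixes → lcp
  [1] 20/10 → 4 ('abbe')
  [2] 10/21 → 0 ('')
  [3] 21/11 → 3 ('bbe')
  [4] 11/7 → 1 ('b')
  [5] 7/22 → 1 ('b')
  [6] 22/5 → 2 ('be')
  [7] 5/2 → 2 ('be')
  [8] 2/12 → 3 ('bec')
  [9] 12/19 → 0 ('')
  [10] 19/9 → 5 ('cabbe')
  [11] 9/4 → 1 ('c')
  [12] 4/1 → 3 ('cbe')
  [13] 1/8 → 1 ('c')
  [14] 8/14 → 2 ('cc')
  [15] 14/15 → 1 ('c')
  [16] 15/18 → 0 ('')
  [17] 18/0 → 2 ('dc')
  [18] 0/17 → 1 ('d')
  [19] 17/16 → 2 ('dd')
  [20] 16/23 → 0 ('')
  [21] 23/6 → 1 ('e')
  [22] 6/3 → 1 ('e')
  [23] 3/13 → 2 ('ec')

n(n+1)/2 = 24·25/2 = 300
Σ LCP = 0 + 4 + 0 + 3 + 1 + 1 + 2 + 2 + 3 + 0 + 5 + 1 + 3 + 1 + 2 + 1 + 0 + 2 + 1 + 2 + 0 + 1 + 1 + 2 = 38
distinct = 300 − 38 = 262

262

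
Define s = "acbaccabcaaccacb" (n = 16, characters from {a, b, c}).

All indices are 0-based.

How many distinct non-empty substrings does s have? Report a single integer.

112

rank | idx | suffix
   0 |   9 | aaccacb
   1 |   6 | abcaaccacb
   2 |  13 | acb
   3 |   0 | acbaccabcaaccacb
   4 |   3 | accabcaaccacb
   5 |  10 | accacb
   6 |  15 | b
   7 |   2 | baccabcaaccacb
   8 |   7 | bcaaccacb
   9 |   8 | caaccacb
  10 |   5 | cabcaaccacb
  11 |  12 | cacb
  12 |  14 | cb
  13 |   1 | cbaccabcaaccacb
  14 |   4 | ccabcaaccacb
  15 |  11 | ccacb

SA = [9, 6, 13, 0, 3, 10, 15, 2, 7, 8, 5, 12, 14, 1, 4, 11]
i: (SA[i-1],SA[i]) lcp shared
  1: (9,6) 1 'a'
  2: (6,13) 1 'a'
  3: (13,0) 3 'acb'
  4: (0,3) 2 'ac'
  5: (3,10) 4 'acca'
  6: (10,15) 0 ''
  7: (15,2) 1 'b'
  8: (2,7) 1 'b'
  9: (7,8) 0 ''
  10: (8,5) 2 'ca'
  11: (5,12) 2 'ca'
  12: (12,14) 1 'c'
  13: (14,1) 2 'cb'
  14: (1,4) 1 'c'
  15: (4,11) 3 'cca'

n(n+1)/2 = 16·17/2 = 136
Σ LCP = 0 + 1 + 1 + 3 + 2 + 4 + 0 + 1 + 1 + 0 + 2 + 2 + 1 + 2 + 1 + 3 = 24
distinct = 136 − 24 = 112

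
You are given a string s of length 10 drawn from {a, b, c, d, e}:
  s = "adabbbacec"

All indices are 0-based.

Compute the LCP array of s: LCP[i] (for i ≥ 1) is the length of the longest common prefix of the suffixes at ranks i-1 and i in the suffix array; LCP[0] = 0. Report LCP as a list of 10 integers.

[0, 1, 1, 0, 1, 2, 0, 1, 0, 0]

rank | idx | suffix
   0 |   2 | abbbacec
   1 |   6 | acec
   2 |   0 | adabbbacec
   3 |   5 | bacec
   4 |   4 | bbacec
   5 |   3 | bbbacec
   6 |   9 | c
   7 |   7 | cec
   8 |   1 | dabbbacec
   9 |   8 | ec

SA = [2, 6, 0, 5, 4, 3, 9, 7, 1, 8]
[i] adj suffixes → lcp
  [1] 2/6 → 1 ('a')
  [2] 6/0 → 1 ('a')
  [3] 0/5 → 0 ('')
  [4] 5/4 → 1 ('b')
  [5] 4/3 → 2 ('bb')
  [6] 3/9 → 0 ('')
  [7] 9/7 → 1 ('c')
  [8] 7/1 → 0 ('')
  [9] 1/8 → 0 ('')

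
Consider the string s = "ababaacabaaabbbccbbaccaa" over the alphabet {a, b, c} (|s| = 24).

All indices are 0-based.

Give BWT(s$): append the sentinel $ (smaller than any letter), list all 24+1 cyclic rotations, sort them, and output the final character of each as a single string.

rank  rotation                   last
    0  $ababaacabaaabbbccbbaccaa  a
    1  a$ababaacabaaabbbccbbacca  a
    2  aa$ababaacabaaabbbccbbacc  c
    3  aaabbbccbbaccaa$ababaacab  b
    4  aabbbccbbaccaa$ababaacaba  a
    5  aacabaaabbbccbbaccaa$abab  b
    6  abaaabbbccbbaccaa$ababaac  c
    7  abaacabaaabbbccbbaccaa$ab  b
    8  ababaacabaaabbbccbbaccaa$  $
    9  abbbccbbaccaa$ababaacabaa  a
   10  acabaaabbbccbbaccaa$ababa  a
   11  accaa$ababaacabaaabbbccbb  b
   12  baaabbbccbbaccaa$ababaaca  a
   13  baacabaaabbbccbbaccaa$aba  a
   14  babaacabaaabbbccbbaccaa$a  a
   15  baccaa$ababaacabaaabbbccb  b
   16  bbaccaa$ababaacabaaabbbcc  c
   17  bbbccbbaccaa$ababaacabaaa  a
   18  bbccbbaccaa$ababaacabaaab  b
   19  bccbbaccaa$ababaacabaaabb  b
   20  caa$ababaacabaaabbbccbbac  c
   21  cabaaabbbccbbaccaa$ababaa  a
   22  cbbaccaa$ababaacabaaabbbc  c
   23  ccaa$ababaacabaaabbbccbba  a
   24  ccbbaccaa$ababaacabaaabbb  b

aacbabcb$aabaaabcabbcacab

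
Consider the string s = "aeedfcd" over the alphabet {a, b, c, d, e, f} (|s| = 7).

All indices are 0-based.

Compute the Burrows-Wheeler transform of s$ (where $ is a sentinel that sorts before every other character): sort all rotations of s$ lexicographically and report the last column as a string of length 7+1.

rank  rotation  last
    0  $aeedfcd  d
    1  aeedfcd$  $
    2  cd$aeedf  f
    3  d$aeedfc  c
    4  dfcd$aee  e
    5  edfcd$ae  e
    6  eedfcd$a  a
    7  fcd$aeed  d

d$fceead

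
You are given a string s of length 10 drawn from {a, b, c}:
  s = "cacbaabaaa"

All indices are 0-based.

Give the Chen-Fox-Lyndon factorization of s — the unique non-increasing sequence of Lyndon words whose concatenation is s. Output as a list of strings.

emit factor 1: 'c' (i=0, period=1)
emit factor 2: 'acb' (i=1, period=3)
emit factor 3: 'aab' (i=4, period=3)
emit factor 4: 'a' (i=7, period=1)
emit factor 5: 'a' (i=8, period=1)
emit factor 6: 'a' (i=9, period=1)

["c", "acb", "aab", "a", "a", "a"]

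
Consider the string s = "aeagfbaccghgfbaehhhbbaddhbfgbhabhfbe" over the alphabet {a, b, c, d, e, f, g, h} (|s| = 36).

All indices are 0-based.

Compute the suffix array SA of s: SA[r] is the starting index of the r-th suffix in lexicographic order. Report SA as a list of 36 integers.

rank→(start, suffix):
  0 → (30, 'abhfbe')
  1 → (6, 'accghgfbaehhhbbaddhbfgbhabhfbe')
  2 → (21, 'addhbfgbhabhfbe')
  3 → (0, 'aeagfbaccghgfbaehhhbbaddhbfgbhabhfbe')
  4 → (14, 'aehhhbbaddhbfgbhabhfbe')
  5 → (2, 'agfbaccghgfbaehhhbbaddhbfgbhabhfbe')
  6 → (5, 'baccghgfbaehhhbbaddhbfgbhabhfbe')
  7 → (20, 'baddhbfgbhabhfbe')
  8 → (13, 'baehhhbbaddhbfgbhabhfbe')
  9 → (19, 'bbaddhbfgbhabhfbe')
  10 → (34, 'be')
  11 → (25, 'bfgbhabhfbe')
  12 → (28, 'bhabhfbe')
  13 → (31, 'bhfbe')
  14 → (7, 'ccghgfbaehhhbbaddhbfgbhabhfbe')
  15 → (8, 'cghgfbaehhhbbaddhbfgbhabhfbe')
  16 → (22, 'ddhbfgbhabhfbe')
  17 → (23, 'dhbfgbhabhfbe')
  18 → (35, 'e')
  19 → (1, 'eagfbaccghgfbaehhhbbaddhbfgbhabhfbe')
  20 → (15, 'ehhhbbaddhbfgbhabhfbe')
  21 → (4, 'fbaccghgfbaehhhbbaddhbfgbhabhfbe')
  22 → (12, 'fbaehhhbbaddhbfgbhabhfbe')
  23 → (33, 'fbe')
  24 → (26, 'fgbhabhfbe')
  25 → (27, 'gbhabhfbe')
  26 → (3, 'gfbaccghgfbaehhhbbaddhbfgbhabhfbe')
  27 → (11, 'gfbaehhhbbaddhbfgbhabhfbe')
  28 → (9, 'ghgfbaehhhbbaddhbfgbhabhfbe')
  29 → (29, 'habhfbe')
  30 → (18, 'hbbaddhbfgbhabhfbe')
  31 → (24, 'hbfgbhabhfbe')
  32 → (32, 'hfbe')
  33 → (10, 'hgfbaehhhbbaddhbfgbhabhfbe')
  34 → (17, 'hhbbaddhbfgbhabhfbe')
  35 → (16, 'hhhbbaddhbfgbhabhfbe')

[30, 6, 21, 0, 14, 2, 5, 20, 13, 19, 34, 25, 28, 31, 7, 8, 22, 23, 35, 1, 15, 4, 12, 33, 26, 27, 3, 11, 9, 29, 18, 24, 32, 10, 17, 16]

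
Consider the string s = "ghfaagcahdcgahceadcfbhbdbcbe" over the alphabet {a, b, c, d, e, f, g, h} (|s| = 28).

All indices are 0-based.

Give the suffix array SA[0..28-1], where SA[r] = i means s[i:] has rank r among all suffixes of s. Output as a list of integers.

sorted suffixes:
  #0 SA[0]=3  'aagcahdcgahceadcfbhbdbcbe'
  #1 SA[1]=16  'adcfbhbdbcbe'
  #2 SA[2]=4  'agcahdcgahceadcfbhbdbcbe'
  #3 SA[3]=12  'ahceadcfbhbdbcbe'
  #4 SA[4]=7  'ahdcgahceadcfbhbdbcbe'
  #5 SA[5]=24  'bcbe'
  #6 SA[6]=22  'bdbcbe'
  #7 SA[7]=26  'be'
  #8 SA[8]=20  'bhbdbcbe'
  #9 SA[9]=6  'cahdcgahceadcfbhbdbcbe'
  #10 SA[10]=25  'cbe'
  #11 SA[11]=14  'ceadcfbhbdbcbe'
  #12 SA[12]=18  'cfbhbdbcbe'
  #13 SA[13]=10  'cgahceadcfbhbdbcbe'
  #14 SA[14]=23  'dbcbe'
  #15 SA[15]=17  'dcfbhbdbcbe'
  #16 SA[16]=9  'dcgahceadcfbhbdbcbe'
  #17 SA[17]=27  'e'
  #18 SA[18]=15  'eadcfbhbdbcbe'
  #19 SA[19]=2  'faagcahdcgahceadcfbhbdbcbe'
  #20 SA[20]=19  'fbhbdbcbe'
  #21 SA[21]=11  'gahceadcfbhbdbcbe'
  #22 SA[22]=5  'gcahdcgahceadcfbhbdbcbe'
  #23 SA[23]=0  'ghfaagcahdcgahceadcfbhbdbcbe'
  #24 SA[24]=21  'hbdbcbe'
  #25 SA[25]=13  'hceadcfbhbdbcbe'
  #26 SA[26]=8  'hdcgahceadcfbhbdbcbe'
  #27 SA[27]=1  'hfaagcahdcgahceadcfbhbdbcbe'

[3, 16, 4, 12, 7, 24, 22, 26, 20, 6, 25, 14, 18, 10, 23, 17, 9, 27, 15, 2, 19, 11, 5, 0, 21, 13, 8, 1]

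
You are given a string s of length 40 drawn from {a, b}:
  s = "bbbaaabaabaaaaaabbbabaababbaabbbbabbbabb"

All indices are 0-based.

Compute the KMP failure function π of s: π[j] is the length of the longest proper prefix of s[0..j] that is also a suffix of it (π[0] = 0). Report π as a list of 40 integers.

[0, 1, 2, 0, 0, 0, 1, 0, 0, 1, 0, 0, 0, 0, 0, 0, 1, 2, 3, 4, 1, 0, 0, 1, 0, 1, 2, 0, 0, 1, 2, 3, 3, 4, 1, 2, 3, 4, 1, 2]

π[0] = 0
j=1 s[j]='b': π[1]=1 (border 'b')
j=2 s[j]='b': π[2]=2 (border 'bb')
j=3 s[j]='a': k: 2→1→0; π[3]=0 (border '')
j=4 s[j]='a': π[4]=0 (border '')
j=5 s[j]='a': π[5]=0 (border '')
j=6 s[j]='b': π[6]=1 (border 'b')
j=7 s[j]='a': k: 1→0; π[7]=0 (border '')
j=8 s[j]='a': π[8]=0 (border '')
j=9 s[j]='b': π[9]=1 (border 'b')
j=10 s[j]='a': k: 1→0; π[10]=0 (border '')
j=11 s[j]='a': π[11]=0 (border '')
j=12 s[j]='a': π[12]=0 (border '')
j=13 s[j]='a': π[13]=0 (border '')
j=14 s[j]='a': π[14]=0 (border '')
j=15 s[j]='a': π[15]=0 (border '')
j=16 s[j]='b': π[16]=1 (border 'b')
j=17 s[j]='b': π[17]=2 (border 'bb')
j=18 s[j]='b': π[18]=3 (border 'bbb')
j=19 s[j]='a': π[19]=4 (border 'bbba')
j=20 s[j]='b': k: 4→0; π[20]=1 (border 'b')
j=21 s[j]='a': k: 1→0; π[21]=0 (border '')
j=22 s[j]='a': π[22]=0 (border '')
j=23 s[j]='b': π[23]=1 (border 'b')
j=24 s[j]='a': k: 1→0; π[24]=0 (border '')
j=25 s[j]='b': π[25]=1 (border 'b')
j=26 s[j]='b': π[26]=2 (border 'bb')
j=27 s[j]='a': k: 2→1→0; π[27]=0 (border '')
j=28 s[j]='a': π[28]=0 (border '')
j=29 s[j]='b': π[29]=1 (border 'b')
j=30 s[j]='b': π[30]=2 (border 'bb')
j=31 s[j]='b': π[31]=3 (border 'bbb')
j=32 s[j]='b': k: 3→2; π[32]=3 (border 'bbb')
j=33 s[j]='a': π[33]=4 (border 'bbba')
j=34 s[j]='b': k: 4→0; π[34]=1 (border 'b')
j=35 s[j]='b': π[35]=2 (border 'bb')
j=36 s[j]='b': π[36]=3 (border 'bbb')
j=37 s[j]='a': π[37]=4 (border 'bbba')
j=38 s[j]='b': k: 4→0; π[38]=1 (border 'b')
j=39 s[j]='b': π[39]=2 (border 'bb')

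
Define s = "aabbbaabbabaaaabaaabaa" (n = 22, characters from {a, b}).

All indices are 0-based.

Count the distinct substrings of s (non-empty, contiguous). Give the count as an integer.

rank→(start, suffix):
  0 → (21, 'a')
  1 → (20, 'aa')
  2 → (11, 'aaaabaaabaa')
  3 → (16, 'aaabaa')
  4 → (12, 'aaabaaabaa')
  5 → (17, 'aabaa')
  6 → (13, 'aabaaabaa')
  7 → (5, 'aabbabaaaabaaabaa')
  8 → (0, 'aabbbaabbabaaaabaaabaa')
  9 → (18, 'abaa')
  10 → (9, 'abaaaabaaabaa')
  11 → (14, 'abaaabaa')
  12 → (6, 'abbabaaaabaaabaa')
  13 → (1, 'abbbaabbabaaaabaaabaa')
  14 → (19, 'baa')
  15 → (10, 'baaaabaaabaa')
  16 → (15, 'baaabaa')
  17 → (4, 'baabbabaaaabaaabaa')
  18 → (8, 'babaaaabaaabaa')
  19 → (3, 'bbaabbabaaaabaaabaa')
  20 → (7, 'bbabaaaabaaabaa')
  21 → (2, 'bbbaabbabaaaabaaabaa')

SA = [21, 20, 11, 16, 12, 17, 13, 5, 0, 18, 9, 14, 6, 1, 19, 10, 15, 4, 8, 3, 7, 2]
[i] adj suffixes → lcp
  [1] 21/20 → 1 ('a')
  [2] 20/11 → 2 ('aa')
  [3] 11/16 → 3 ('aaa')
  [4] 16/12 → 6 ('aaabaa')
  [5] 12/17 → 2 ('aa')
  [6] 17/13 → 5 ('aabaa')
  [7] 13/5 → 3 ('aab')
  [8] 5/0 → 4 ('aabb')
  [9] 0/18 → 1 ('a')
  [10] 18/9 → 4 ('abaa')
  [11] 9/14 → 5 ('abaaa')
  [12] 14/6 → 2 ('ab')
  [13] 6/1 → 3 ('abb')
  [14] 1/19 → 0 ('')
  [15] 19/10 → 3 ('baa')
  [16] 10/15 → 4 ('baaa')
  [17] 15/4 → 3 ('baa')
  [18] 4/8 → 2 ('ba')
  [19] 8/3 → 1 ('b')
  [20] 3/7 → 3 ('bba')
  [21] 7/2 → 2 ('bb')

n(n+1)/2 = 22·23/2 = 253
Σ LCP = 0 + 1 + 2 + 3 + 6 + 2 + 5 + 3 + 4 + 1 + 4 + 5 + 2 + 3 + 0 + 3 + 4 + 3 + 2 + 1 + 3 + 2 = 59
distinct = 253 − 59 = 194

194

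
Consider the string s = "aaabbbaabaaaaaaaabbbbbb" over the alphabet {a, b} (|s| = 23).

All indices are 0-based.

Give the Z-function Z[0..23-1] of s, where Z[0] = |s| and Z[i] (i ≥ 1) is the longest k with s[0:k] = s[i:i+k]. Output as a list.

Z[0]=23
i=1: outside box; Z[1]=2 extend→box=[1,3)
i=2: min(r-i=1, Z[1]=2)=1; Z[2]=1
i=3: outside box; Z[3]=0
i=4: outside box; Z[4]=0
i=5: outside box; Z[5]=0
i=6: outside box; Z[6]=2 extend→box=[6,8)
i=7: min(r-i=1, Z[1]=2)=1; Z[7]=1
i=8: outside box; Z[8]=0
i=9: outside box; Z[9]=3 extend→box=[9,12)
i=10: min(r-i=2, Z[1]=2)=2; Z[10]=3 extend→box=[10,13)
i=11: min(r-i=2, Z[1]=2)=2; Z[11]=3 extend→box=[11,14)
i=12: min(r-i=2, Z[1]=2)=2; Z[12]=3 extend→box=[12,15)
i=13: min(r-i=2, Z[1]=2)=2; Z[13]=3 extend→box=[13,16)
i=14: min(r-i=2, Z[1]=2)=2; Z[14]=6 extend→box=[14,20)
i=15: min(r-i=5, Z[1]=2)=2; Z[15]=2
i=16: min(r-i=4, Z[2]=1)=1; Z[16]=1
i=17: min(r-i=3, Z[3]=0)=0; Z[17]=0
i=18: min(r-i=2, Z[4]=0)=0; Z[18]=0
i=19: min(r-i=1, Z[5]=0)=0; Z[19]=0
i=20: outside box; Z[20]=0
i=21: outside box; Z[21]=0
i=22: outside box; Z[22]=0

[23, 2, 1, 0, 0, 0, 2, 1, 0, 3, 3, 3, 3, 3, 6, 2, 1, 0, 0, 0, 0, 0, 0]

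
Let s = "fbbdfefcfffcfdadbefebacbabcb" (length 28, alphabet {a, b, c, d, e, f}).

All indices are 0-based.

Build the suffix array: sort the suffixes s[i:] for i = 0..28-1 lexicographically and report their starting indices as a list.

[24, 21, 14, 27, 23, 20, 1, 25, 2, 16, 26, 22, 11, 7, 13, 15, 3, 19, 5, 17, 0, 10, 6, 12, 18, 4, 9, 8]

rank | idx | suffix
   0 |  24 | abcb
   1 |  21 | acbabcb
   2 |  14 | adbefebacbabcb
   3 |  27 | b
   4 |  23 | babcb
   5 |  20 | bacbabcb
   6 |   1 | bbdfefcfffcfdadbefebacbabcb
   7 |  25 | bcb
   8 |   2 | bdfefcfffcfdadbefebacbabcb
   9 |  16 | befebacbabcb
  10 |  26 | cb
  11 |  22 | cbabcb
  12 |  11 | cfdadbefebacbabcb
  13 |   7 | cfffcfdadbefebacbabcb
  14 |  13 | dadbefebacbabcb
  15 |  15 | dbefebacbabcb
  16 |   3 | dfefcfffcfdadbefebacbabcb
  17 |  19 | ebacbabcb
  18 |   5 | efcfffcfdadbefebacbabcb
  19 |  17 | efebacbabcb
  20 |   0 | fbbdfefcfffcfdadbefebacbabcb
  21 |  10 | fcfdadbefebacbabcb
  22 |   6 | fcfffcfdadbefebacbabcb
  23 |  12 | fdadbefebacbabcb
  24 |  18 | febacbabcb
  25 |   4 | fefcfffcfdadbefebacbabcb
  26 |   9 | ffcfdadbefebacbabcb
  27 |   8 | fffcfdadbefebacbabcb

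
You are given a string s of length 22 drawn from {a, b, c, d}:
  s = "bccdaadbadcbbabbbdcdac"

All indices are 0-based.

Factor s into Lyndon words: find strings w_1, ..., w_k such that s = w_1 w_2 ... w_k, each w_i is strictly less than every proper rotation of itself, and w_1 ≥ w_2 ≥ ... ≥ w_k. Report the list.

emit factor 1: 'bccd' (i=0, period=4)
emit factor 2: 'aadbadcbbabbbdcdac' (i=4, period=18)

["bccd", "aadbadcbbabbbdcdac"]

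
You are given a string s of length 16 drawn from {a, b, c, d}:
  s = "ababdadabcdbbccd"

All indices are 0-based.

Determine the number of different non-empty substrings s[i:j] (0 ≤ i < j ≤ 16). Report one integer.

rank→(start, suffix):
  0 → (0, 'ababdadabcdbbccd')
  1 → (7, 'abcdbbccd')
  2 → (2, 'abdadabcdbbccd')
  3 → (5, 'adabcdbbccd')
  4 → (1, 'babdadabcdbbccd')
  5 → (11, 'bbccd')
  6 → (12, 'bccd')
  7 → (8, 'bcdbbccd')
  8 → (3, 'bdadabcdbbccd')
  9 → (13, 'ccd')
  10 → (14, 'cd')
  11 → (9, 'cdbbccd')
  12 → (15, 'd')
  13 → (6, 'dabcdbbccd')
  14 → (4, 'dadabcdbbccd')
  15 → (10, 'dbbccd')

SA = [0, 7, 2, 5, 1, 11, 12, 8, 3, 13, 14, 9, 15, 6, 4, 10]
i: (SA[i-1],SA[i]) lcp shared
  1: (0,7) 2 'ab'
  2: (7,2) 2 'ab'
  3: (2,5) 1 'a'
  4: (5,1) 0 ''
  5: (1,11) 1 'b'
  6: (11,12) 1 'b'
  7: (12,8) 2 'bc'
  8: (8,3) 1 'b'
  9: (3,13) 0 ''
  10: (13,14) 1 'c'
  11: (14,9) 2 'cd'
  12: (9,15) 0 ''
  13: (15,6) 1 'd'
  14: (6,4) 2 'da'
  15: (4,10) 1 'd'

n(n+1)/2 = 16·17/2 = 136
Σ LCP = 0 + 2 + 2 + 1 + 0 + 1 + 1 + 2 + 1 + 0 + 1 + 2 + 0 + 1 + 2 + 1 = 17
distinct = 136 − 17 = 119

119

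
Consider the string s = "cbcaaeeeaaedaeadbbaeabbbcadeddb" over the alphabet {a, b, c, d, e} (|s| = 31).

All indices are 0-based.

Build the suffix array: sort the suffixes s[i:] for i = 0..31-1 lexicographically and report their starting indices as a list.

rank | idx | suffix
   0 |   8 | aaedaeadbbaeabbbcadeddb
   1 |   3 | aaeeeaaedaeadbbaeabbbcadeddb
   2 |  20 | abbbcadeddb
   3 |  14 | adbbaeabbbcadeddb
   4 |  25 | adeddb
   5 |  18 | aeabbbcadeddb
   6 |  12 | aeadbbaeabbbcadeddb
   7 |   9 | aedaeadbbaeabbbcadeddb
   8 |   4 | aeeeaaedaeadbbaeabbbcadeddb
   9 |  30 | b
  10 |  17 | baeabbbcadeddb
  11 |  16 | bbaeabbbcadeddb
  12 |  21 | bbbcadeddb
  13 |  22 | bbcadeddb
  14 |   1 | bcaaeeeaaedaeadbbaeabbbcadeddb
  15 |  23 | bcadeddb
  16 |   2 | caaeeeaaedaeadbbaeabbbcadeddb
  17 |  24 | cadeddb
  18 |   0 | cbcaaeeeaaedaeadbbaeabbbcadeddb
  19 |  11 | daeadbbaeabbbcadeddb
  20 |  29 | db
  21 |  15 | dbbaeabbbcadeddb
  22 |  28 | ddb
  23 |  26 | deddb
  24 |   7 | eaaedaeadbbaeabbbcadeddb
  25 |  19 | eabbbcadeddb
  26 |  13 | eadbbaeabbbcadeddb
  27 |  10 | edaeadbbaeabbbcadeddb
  28 |  27 | eddb
  29 |   6 | eeaaedaeadbbaeabbbcadeddb
  30 |   5 | eeeaaedaeadbbaeabbbcadeddb

[8, 3, 20, 14, 25, 18, 12, 9, 4, 30, 17, 16, 21, 22, 1, 23, 2, 24, 0, 11, 29, 15, 28, 26, 7, 19, 13, 10, 27, 6, 5]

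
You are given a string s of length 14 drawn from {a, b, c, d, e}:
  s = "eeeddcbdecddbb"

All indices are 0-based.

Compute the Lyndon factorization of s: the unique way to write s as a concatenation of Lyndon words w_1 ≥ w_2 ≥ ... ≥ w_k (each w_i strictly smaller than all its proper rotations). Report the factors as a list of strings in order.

emit factor 1: 'e' (i=0, period=1)
emit factor 2: 'e' (i=1, period=1)
emit factor 3: 'e' (i=2, period=1)
emit factor 4: 'd' (i=3, period=1)
emit factor 5: 'd' (i=4, period=1)
emit factor 6: 'c' (i=5, period=1)
emit factor 7: 'bdecdd' (i=6, period=6)
emit factor 8: 'b' (i=12, period=1)
emit factor 9: 'b' (i=13, period=1)

["e", "e", "e", "d", "d", "c", "bdecdd", "b", "b"]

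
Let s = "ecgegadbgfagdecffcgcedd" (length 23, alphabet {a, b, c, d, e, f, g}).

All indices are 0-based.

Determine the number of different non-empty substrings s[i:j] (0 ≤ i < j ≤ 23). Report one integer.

258

rank→(start, suffix):
  0 → (5, 'adbgfagdecffcgcedd')
  1 → (10, 'agdecffcgcedd')
  2 → (7, 'bgfagdecffcgcedd')
  3 → (19, 'cedd')
  4 → (14, 'cffcgcedd')
  5 → (17, 'cgcedd')
  6 → (1, 'cgegadbgfagdecffcgcedd')
  7 → (22, 'd')
  8 → (6, 'dbgfagdecffcgcedd')
  9 → (21, 'dd')
  10 → (12, 'decffcgcedd')
  11 → (13, 'ecffcgcedd')
  12 → (0, 'ecgegadbgfagdecffcgcedd')
  13 → (20, 'edd')
  14 → (3, 'egadbgfagdecffcgcedd')
  15 → (9, 'fagdecffcgcedd')
  16 → (16, 'fcgcedd')
  17 → (15, 'ffcgcedd')
  18 → (4, 'gadbgfagdecffcgcedd')
  19 → (18, 'gcedd')
  20 → (11, 'gdecffcgcedd')
  21 → (2, 'gegadbgfagdecffcgcedd')
  22 → (8, 'gfagdecffcgcedd')

SA = [5, 10, 7, 19, 14, 17, 1, 22, 6, 21, 12, 13, 0, 20, 3, 9, 16, 15, 4, 18, 11, 2, 8]
i: (SA[i-1],SA[i]) lcp shared
  1: (5,10) 1 'a'
  2: (10,7) 0 ''
  3: (7,19) 0 ''
  4: (19,14) 1 'c'
  5: (14,17) 1 'c'
  6: (17,1) 2 'cg'
  7: (1,22) 0 ''
  8: (22,6) 1 'd'
  9: (6,21) 1 'd'
  10: (21,12) 1 'd'
  11: (12,13) 0 ''
  12: (13,0) 2 'ec'
  13: (0,20) 1 'e'
  14: (20,3) 1 'e'
  15: (3,9) 0 ''
  16: (9,16) 1 'f'
  17: (16,15) 1 'f'
  18: (15,4) 0 ''
  19: (4,18) 1 'g'
  20: (18,11) 1 'g'
  21: (11,2) 1 'g'
  22: (2,8) 1 'g'

n(n+1)/2 = 23·24/2 = 276
Σ LCP = 0 + 1 + 0 + 0 + 1 + 1 + 2 + 0 + 1 + 1 + 1 + 0 + 2 + 1 + 1 + 0 + 1 + 1 + 0 + 1 + 1 + 1 + 1 = 18
distinct = 276 − 18 = 258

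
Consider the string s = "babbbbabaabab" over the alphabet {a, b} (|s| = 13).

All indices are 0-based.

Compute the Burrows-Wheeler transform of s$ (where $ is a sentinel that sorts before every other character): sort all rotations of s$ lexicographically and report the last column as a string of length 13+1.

bbbbabaaab$bba

rank  rotation        last
    0  $babbbbabaabab  b
    1  aabab$babbbbab  b
    2  ab$babbbbabaab  b
    3  abaabab$babbbb  b
    4  abab$babbbbaba  a
    5  abbbbabaabab$b  b
    6  b$babbbbabaaba  a
    7  baabab$babbbba  a
    8  bab$babbbbabaa  a
    9  babaabab$babbb  b
   10  babbbbabaabab$  $
   11  bbabaabab$babb  b
   12  bbbabaabab$bab  b
   13  bbbbabaabab$ba  a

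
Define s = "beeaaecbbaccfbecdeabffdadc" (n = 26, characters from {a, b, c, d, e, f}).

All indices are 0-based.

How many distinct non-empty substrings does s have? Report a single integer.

sorted suffixes:
  #0 SA[0]=3  'aaecbbaccfbecdeabffdadc'
  #1 SA[1]=18  'abffdadc'
  #2 SA[2]=9  'accfbecdeabffdadc'
  #3 SA[3]=23  'adc'
  #4 SA[4]=4  'aecbbaccfbecdeabffdadc'
  #5 SA[5]=8  'baccfbecdeabffdadc'
  #6 SA[6]=7  'bbaccfbecdeabffdadc'
  #7 SA[7]=13  'becdeabffdadc'
  #8 SA[8]=0  'beeaaecbbaccfbecdeabffdadc'
  #9 SA[9]=19  'bffdadc'
  #10 SA[10]=25  'c'
  #11 SA[11]=6  'cbbaccfbecdeabffdadc'
  #12 SA[12]=10  'ccfbecdeabffdadc'
  #13 SA[13]=15  'cdeabffdadc'
  #14 SA[14]=11  'cfbecdeabffdadc'
  #15 SA[15]=22  'dadc'
  #16 SA[16]=24  'dc'
  #17 SA[17]=16  'deabffdadc'
  #18 SA[18]=2  'eaaecbbaccfbecdeabffdadc'
  #19 SA[19]=17  'eabffdadc'
  #20 SA[20]=5  'ecbbaccfbecdeabffdadc'
  #21 SA[21]=14  'ecdeabffdadc'
  #22 SA[22]=1  'eeaaecbbaccfbecdeabffdadc'
  #23 SA[23]=12  'fbecdeabffdadc'
  #24 SA[24]=21  'fdadc'
  #25 SA[25]=20  'ffdadc'

SA = [3, 18, 9, 23, 4, 8, 7, 13, 0, 19, 25, 6, 10, 15, 11, 22, 24, 16, 2, 17, 5, 14, 1, 12, 21, 20]
i: (SA[i-1],SA[i]) lcp shared
  1: (3,18) 1 'a'
  2: (18,9) 1 'a'
  3: (9,23) 1 'a'
  4: (23,4) 1 'a'
  5: (4,8) 0 ''
  6: (8,7) 1 'b'
  7: (7,13) 1 'b'
  8: (13,0) 2 'be'
  9: (0,19) 1 'b'
  10: (19,25) 0 ''
  11: (25,6) 1 'c'
  12: (6,10) 1 'c'
  13: (10,15) 1 'c'
  14: (15,11) 1 'c'
  15: (11,22) 0 ''
  16: (22,24) 1 'd'
  17: (24,16) 1 'd'
  18: (16,2) 0 ''
  19: (2,17) 2 'ea'
  20: (17,5) 1 'e'
  21: (5,14) 2 'ec'
  22: (14,1) 1 'e'
  23: (1,12) 0 ''
  24: (12,21) 1 'f'
  25: (21,20) 1 'f'

n(n+1)/2 = 26·27/2 = 351
Σ LCP = 0 + 1 + 1 + 1 + 1 + 0 + 1 + 1 + 2 + 1 + 0 + 1 + 1 + 1 + 1 + 0 + 1 + 1 + 0 + 2 + 1 + 2 + 1 + 0 + 1 + 1 = 23
distinct = 351 − 23 = 328

328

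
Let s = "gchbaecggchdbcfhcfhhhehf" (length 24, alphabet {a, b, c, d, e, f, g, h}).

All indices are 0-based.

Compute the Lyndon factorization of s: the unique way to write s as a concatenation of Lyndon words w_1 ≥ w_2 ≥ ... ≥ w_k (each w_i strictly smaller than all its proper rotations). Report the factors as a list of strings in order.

emit factor 1: 'g' (i=0, period=1)
emit factor 2: 'ch' (i=1, period=2)
emit factor 3: 'b' (i=3, period=1)
emit factor 4: 'aecggchdbcfhcfhhhehf' (i=4, period=20)

["g", "ch", "b", "aecggchdbcfhcfhhhehf"]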